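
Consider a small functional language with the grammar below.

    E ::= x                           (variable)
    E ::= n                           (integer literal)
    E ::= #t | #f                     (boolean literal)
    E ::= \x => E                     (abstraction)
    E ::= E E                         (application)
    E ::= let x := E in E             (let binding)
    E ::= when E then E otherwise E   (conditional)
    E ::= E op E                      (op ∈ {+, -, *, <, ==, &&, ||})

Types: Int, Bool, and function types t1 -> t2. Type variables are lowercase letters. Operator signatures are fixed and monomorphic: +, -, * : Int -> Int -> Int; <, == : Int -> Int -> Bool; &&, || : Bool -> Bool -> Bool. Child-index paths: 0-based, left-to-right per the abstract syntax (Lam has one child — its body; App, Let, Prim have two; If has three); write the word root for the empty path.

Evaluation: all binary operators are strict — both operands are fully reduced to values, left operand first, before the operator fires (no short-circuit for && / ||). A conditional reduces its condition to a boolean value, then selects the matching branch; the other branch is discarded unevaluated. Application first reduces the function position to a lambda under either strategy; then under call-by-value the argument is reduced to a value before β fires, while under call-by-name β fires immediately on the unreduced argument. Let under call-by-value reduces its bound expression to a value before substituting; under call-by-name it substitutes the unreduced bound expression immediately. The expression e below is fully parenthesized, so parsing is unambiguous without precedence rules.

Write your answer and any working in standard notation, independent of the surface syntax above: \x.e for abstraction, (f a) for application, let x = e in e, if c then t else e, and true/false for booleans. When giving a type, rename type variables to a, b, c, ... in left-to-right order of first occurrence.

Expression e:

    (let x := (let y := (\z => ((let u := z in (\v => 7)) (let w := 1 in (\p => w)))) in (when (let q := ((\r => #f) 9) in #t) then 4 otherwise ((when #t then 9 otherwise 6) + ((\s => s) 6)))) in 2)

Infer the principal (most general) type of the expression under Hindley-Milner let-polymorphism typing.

Answer: Int

Derivation:
z : a
let u : a
\v._ : b -> Int
let w : Int
w : Int
\p._ : c -> Int
  unify b -> Int ~ (c -> Int) -> d
  unify b ~ c -> Int
  unify Int ~ d
_ _ : Int
\z._ : a -> Int
let y : forall. a -> Int
\r._ : e -> Bool
  unify e -> Bool ~ Int -> f
  unify e ~ Int
  unify Bool ~ f
_ _ : Bool
let q : Bool
  unify Bool ~ Bool
  unify Bool ~ Bool
  unify Int ~ Int
  unify Int ~ Int
s : g
\s._ : g -> g
  unify g -> g ~ Int -> h
  unify g ~ Int
  unify Int ~ h
_ _ : Int
  unify Int ~ Int
  unify Int ~ Int
let x : Int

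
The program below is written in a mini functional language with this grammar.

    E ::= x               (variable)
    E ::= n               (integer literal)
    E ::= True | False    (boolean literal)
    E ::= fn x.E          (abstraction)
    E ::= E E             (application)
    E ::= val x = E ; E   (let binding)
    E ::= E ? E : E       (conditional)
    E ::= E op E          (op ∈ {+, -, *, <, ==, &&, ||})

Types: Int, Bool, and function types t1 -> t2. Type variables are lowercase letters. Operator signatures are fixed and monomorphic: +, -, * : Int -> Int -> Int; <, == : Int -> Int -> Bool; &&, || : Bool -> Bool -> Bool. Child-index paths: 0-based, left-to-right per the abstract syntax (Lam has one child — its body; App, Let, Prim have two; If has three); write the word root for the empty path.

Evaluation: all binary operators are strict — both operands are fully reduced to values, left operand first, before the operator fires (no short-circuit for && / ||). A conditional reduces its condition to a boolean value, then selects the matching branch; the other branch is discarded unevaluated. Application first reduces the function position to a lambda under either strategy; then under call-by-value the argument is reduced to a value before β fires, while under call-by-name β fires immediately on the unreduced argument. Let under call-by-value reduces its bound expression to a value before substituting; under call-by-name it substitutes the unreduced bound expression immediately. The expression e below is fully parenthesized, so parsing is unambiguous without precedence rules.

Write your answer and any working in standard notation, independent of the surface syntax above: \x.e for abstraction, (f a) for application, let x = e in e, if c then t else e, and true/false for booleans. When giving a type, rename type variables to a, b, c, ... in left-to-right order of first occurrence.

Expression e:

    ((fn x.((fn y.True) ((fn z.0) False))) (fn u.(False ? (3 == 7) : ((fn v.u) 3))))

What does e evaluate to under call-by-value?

Derivation:
step 0: ((\x.((\y.true) ((\z.0) false))) (\u.(if false then (3 == 7) else ((\v.u) 3))))
step 1: [beta@root] ((\y.true) ((\z.0) false))
step 2: [beta@1] ((\y.true) 0)
step 3: [beta@root] true

Answer: true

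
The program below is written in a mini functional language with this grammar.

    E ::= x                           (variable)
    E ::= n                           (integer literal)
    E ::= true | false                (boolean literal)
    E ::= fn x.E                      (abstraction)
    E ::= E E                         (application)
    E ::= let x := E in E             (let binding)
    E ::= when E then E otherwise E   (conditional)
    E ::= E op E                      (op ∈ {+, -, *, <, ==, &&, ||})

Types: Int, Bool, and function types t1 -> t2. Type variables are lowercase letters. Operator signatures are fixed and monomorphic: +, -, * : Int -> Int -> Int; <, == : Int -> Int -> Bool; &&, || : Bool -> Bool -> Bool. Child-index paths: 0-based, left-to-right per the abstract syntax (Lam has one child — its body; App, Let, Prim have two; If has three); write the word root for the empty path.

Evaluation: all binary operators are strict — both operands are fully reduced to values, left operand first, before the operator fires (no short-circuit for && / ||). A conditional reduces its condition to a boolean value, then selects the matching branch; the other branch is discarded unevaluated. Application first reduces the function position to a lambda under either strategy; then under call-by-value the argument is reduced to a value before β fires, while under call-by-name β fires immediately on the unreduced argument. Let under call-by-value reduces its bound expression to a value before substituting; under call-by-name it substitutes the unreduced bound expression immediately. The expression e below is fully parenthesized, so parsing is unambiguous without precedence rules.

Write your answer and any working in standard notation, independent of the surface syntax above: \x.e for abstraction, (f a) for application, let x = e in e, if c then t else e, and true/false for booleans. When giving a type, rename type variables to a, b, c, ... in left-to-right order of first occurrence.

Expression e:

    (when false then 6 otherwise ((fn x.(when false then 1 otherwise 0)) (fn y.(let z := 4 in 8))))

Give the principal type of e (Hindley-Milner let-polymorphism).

Trace:
  unify Bool ~ Bool
  unify Bool ~ Bool
  unify Int ~ Int
\x._ : a -> Int
let z : Int
\y._ : b -> Int
  unify a -> Int ~ (b -> Int) -> c
  unify a ~ b -> Int
  unify Int ~ c
_ _ : Int
  unify Int ~ Int

Answer: Int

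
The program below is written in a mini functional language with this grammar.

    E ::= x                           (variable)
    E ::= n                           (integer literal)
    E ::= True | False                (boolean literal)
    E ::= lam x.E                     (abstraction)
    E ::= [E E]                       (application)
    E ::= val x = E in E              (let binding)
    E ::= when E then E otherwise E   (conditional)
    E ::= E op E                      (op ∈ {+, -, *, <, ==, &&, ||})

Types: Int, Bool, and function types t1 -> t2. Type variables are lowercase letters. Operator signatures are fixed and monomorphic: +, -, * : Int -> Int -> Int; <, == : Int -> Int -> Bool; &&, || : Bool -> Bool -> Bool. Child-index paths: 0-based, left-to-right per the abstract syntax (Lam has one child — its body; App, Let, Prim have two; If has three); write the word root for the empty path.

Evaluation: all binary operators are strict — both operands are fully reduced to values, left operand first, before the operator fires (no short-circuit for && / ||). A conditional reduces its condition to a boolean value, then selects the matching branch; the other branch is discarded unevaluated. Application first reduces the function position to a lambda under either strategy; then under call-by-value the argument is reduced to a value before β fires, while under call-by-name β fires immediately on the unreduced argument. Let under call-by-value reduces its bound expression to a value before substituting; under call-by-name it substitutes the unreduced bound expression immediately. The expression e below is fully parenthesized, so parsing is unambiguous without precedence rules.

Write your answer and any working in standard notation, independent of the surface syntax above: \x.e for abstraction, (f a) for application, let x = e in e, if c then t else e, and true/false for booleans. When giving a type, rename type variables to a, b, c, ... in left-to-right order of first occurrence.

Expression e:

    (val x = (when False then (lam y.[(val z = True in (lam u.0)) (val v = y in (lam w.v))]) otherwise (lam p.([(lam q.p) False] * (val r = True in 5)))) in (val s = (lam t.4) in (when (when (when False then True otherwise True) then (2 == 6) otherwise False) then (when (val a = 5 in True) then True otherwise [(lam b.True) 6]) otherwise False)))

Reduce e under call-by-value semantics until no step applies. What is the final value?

Answer: false

Working:
step 0: (let x = (if false then (\y.((let z = true in (\u.0)) (let v = y in (\w.v)))) else (\p.(((\q.p) false) * (let r = true in 5)))) in (let s = (\t.4) in (if (if (if false then true else true) then (2 == 6) else false) then (if (let a = 5 in true) then true else ((\b.true) 6)) else false)))
step 1: [if@0] (let x = (\p.(((\q.p) false) * (let r = true in 5))) in (let s = (\t.4) in (if (if (if false then true else true) then (2 == 6) else false) then (if (let a = 5 in true) then true else ((\b.true) 6)) else false)))
step 2: [let@root] (let s = (\t.4) in (if (if (if false then true else true) then (2 == 6) else false) then (if (let a = 5 in true) then true else ((\b.true) 6)) else false))
step 3: [let@root] (if (if (if false then true else true) then (2 == 6) else false) then (if (let a = 5 in true) then true else ((\b.true) 6)) else false)
step 4: [if@0.0] (if (if true then (2 == 6) else false) then (if (let a = 5 in true) then true else ((\b.true) 6)) else false)
step 5: [if@0] (if (2 == 6) then (if (let a = 5 in true) then true else ((\b.true) 6)) else false)
step 6: [delta@0] (if false then (if (let a = 5 in true) then true else ((\b.true) 6)) else false)
step 7: [if@root] false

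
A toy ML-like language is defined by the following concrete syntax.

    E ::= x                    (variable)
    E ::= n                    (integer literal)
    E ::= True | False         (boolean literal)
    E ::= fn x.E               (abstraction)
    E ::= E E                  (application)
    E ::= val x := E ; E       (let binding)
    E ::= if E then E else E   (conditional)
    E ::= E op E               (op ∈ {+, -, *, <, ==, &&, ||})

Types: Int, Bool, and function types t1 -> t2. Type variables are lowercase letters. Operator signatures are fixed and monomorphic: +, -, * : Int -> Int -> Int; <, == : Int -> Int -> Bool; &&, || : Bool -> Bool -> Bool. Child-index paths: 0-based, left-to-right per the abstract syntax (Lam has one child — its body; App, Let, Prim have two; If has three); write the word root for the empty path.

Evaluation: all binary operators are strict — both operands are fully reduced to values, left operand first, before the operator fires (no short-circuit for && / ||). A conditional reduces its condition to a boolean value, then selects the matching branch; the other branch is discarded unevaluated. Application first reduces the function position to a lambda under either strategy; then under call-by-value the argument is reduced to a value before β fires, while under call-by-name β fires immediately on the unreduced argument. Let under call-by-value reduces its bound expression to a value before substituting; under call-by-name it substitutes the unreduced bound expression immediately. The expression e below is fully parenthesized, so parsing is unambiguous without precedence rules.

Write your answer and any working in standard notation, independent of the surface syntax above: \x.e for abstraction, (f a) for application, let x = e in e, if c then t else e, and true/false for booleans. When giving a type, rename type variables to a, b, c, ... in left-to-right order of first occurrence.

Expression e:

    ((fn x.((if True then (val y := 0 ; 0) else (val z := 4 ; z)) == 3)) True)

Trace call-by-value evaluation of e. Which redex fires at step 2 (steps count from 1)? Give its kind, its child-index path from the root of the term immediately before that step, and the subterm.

Trace:
step 0: ((\x.((if true then (let y = 0 in 0) else (let z = 4 in z)) == 3)) true)
step 1: [beta@root] ((if true then (let y = 0 in 0) else (let z = 4 in z)) == 3)
step 2: [if@0] ((let y = 0 in 0) == 3)

Answer: if at 0 : (if true then (let y = 0 in 0) else (let z = 4 in z))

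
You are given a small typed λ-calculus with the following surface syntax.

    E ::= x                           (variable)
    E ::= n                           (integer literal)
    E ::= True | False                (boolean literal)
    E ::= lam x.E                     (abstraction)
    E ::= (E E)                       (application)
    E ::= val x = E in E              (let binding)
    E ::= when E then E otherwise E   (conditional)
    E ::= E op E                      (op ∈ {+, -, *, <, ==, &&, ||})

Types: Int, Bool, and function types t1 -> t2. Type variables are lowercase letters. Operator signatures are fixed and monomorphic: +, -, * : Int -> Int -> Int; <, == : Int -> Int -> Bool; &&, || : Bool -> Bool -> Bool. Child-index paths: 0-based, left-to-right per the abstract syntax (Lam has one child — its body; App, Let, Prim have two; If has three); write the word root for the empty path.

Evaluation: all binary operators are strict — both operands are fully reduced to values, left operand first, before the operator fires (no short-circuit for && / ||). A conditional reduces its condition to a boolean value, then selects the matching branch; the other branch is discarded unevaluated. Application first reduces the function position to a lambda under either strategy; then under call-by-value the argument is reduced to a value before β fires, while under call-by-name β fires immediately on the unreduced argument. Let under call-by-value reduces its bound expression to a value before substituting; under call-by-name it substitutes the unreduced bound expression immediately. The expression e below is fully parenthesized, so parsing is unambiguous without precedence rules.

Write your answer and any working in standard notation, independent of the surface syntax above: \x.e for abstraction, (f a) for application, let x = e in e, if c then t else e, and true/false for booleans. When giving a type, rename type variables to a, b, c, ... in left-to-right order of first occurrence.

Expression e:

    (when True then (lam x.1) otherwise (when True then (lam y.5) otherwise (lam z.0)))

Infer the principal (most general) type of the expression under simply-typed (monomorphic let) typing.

Trace:
  unify Bool ~ Bool
\x._ : a -> Int
  unify Bool ~ Bool
\y._ : b -> Int
\z._ : c -> Int
  unify b -> Int ~ c -> Int
  unify b ~ c
  unify Int ~ Int
  unify a -> Int ~ c -> Int
  unify a ~ c
  unify Int ~ Int

Answer: a -> Int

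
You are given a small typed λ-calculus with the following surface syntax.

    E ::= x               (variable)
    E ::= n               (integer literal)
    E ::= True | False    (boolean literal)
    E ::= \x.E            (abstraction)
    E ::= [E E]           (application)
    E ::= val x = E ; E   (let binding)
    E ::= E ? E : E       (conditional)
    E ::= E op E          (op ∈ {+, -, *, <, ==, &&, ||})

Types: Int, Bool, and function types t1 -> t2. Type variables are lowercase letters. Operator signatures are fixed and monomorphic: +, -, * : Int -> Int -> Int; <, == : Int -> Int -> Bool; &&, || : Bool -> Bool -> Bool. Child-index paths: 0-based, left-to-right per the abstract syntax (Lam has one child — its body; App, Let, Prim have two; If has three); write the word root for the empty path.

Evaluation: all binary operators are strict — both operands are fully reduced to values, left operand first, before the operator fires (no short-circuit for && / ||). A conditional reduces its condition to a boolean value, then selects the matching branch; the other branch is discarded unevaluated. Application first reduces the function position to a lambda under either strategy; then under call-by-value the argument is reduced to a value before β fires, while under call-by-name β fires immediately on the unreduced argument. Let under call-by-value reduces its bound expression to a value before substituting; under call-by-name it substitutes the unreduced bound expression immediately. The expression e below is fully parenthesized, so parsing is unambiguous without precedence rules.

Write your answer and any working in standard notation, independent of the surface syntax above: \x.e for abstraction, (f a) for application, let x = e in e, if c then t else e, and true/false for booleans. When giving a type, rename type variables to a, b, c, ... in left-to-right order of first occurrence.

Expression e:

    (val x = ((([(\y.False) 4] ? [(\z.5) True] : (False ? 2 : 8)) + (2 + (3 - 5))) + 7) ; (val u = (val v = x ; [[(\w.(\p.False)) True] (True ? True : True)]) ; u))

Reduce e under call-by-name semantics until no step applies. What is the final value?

Working:
step 0: (let x = (((if ((\y.false) 4) then ((\z.5) true) else (if false then 2 else 8)) + (2 + (3 - 5))) + 7) in (let u = (let v = x in (((\w.(\p.false)) true) (if true then true else true))) in u))
step 1: [let@root] (let u = (let v = (((if ((\y.false) 4) then ((\z.5) true) else (if false then 2 else 8)) + (2 + (3 - 5))) + 7) in (((\w.(\p.false)) true) (if true then true else true))) in u)
step 2: [let@root] (let v = (((if ((\y.false) 4) then ((\z.5) true) else (if false then 2 else 8)) + (2 + (3 - 5))) + 7) in (((\w.(\p.false)) true) (if true then true else true)))
step 3: [let@root] (((\w.(\p.false)) true) (if true then true else true))
step 4: [beta@0] ((\p.false) (if true then true else true))
step 5: [beta@root] false

Answer: false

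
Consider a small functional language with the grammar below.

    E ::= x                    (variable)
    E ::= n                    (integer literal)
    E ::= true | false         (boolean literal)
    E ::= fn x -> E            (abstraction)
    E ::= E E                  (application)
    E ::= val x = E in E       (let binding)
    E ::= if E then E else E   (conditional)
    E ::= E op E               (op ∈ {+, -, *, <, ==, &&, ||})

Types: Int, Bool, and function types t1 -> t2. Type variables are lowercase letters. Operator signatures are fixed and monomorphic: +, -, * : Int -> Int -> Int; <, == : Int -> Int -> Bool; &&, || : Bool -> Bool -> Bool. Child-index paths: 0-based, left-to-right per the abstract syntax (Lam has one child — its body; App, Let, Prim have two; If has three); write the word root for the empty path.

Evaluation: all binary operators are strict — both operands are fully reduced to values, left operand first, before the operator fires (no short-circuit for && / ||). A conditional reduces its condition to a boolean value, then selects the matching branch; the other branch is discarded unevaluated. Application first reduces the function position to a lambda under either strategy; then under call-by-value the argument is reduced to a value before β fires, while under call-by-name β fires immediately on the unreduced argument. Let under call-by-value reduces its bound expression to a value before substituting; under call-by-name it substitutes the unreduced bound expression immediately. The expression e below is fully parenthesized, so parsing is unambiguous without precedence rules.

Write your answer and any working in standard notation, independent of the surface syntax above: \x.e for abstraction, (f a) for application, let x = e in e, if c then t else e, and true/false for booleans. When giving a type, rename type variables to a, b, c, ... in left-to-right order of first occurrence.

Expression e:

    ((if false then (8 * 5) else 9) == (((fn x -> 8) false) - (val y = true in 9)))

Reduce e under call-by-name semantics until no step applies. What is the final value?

Answer: false

Trace:
step 0: ((if false then (8 * 5) else 9) == (((\x.8) false) - (let y = true in 9)))
step 1: [if@0] (9 == (((\x.8) false) - (let y = true in 9)))
step 2: [beta@1.0] (9 == (8 - (let y = true in 9)))
step 3: [let@1.1] (9 == (8 - 9))
step 4: [delta@1] (9 == -1)
step 5: [delta@root] false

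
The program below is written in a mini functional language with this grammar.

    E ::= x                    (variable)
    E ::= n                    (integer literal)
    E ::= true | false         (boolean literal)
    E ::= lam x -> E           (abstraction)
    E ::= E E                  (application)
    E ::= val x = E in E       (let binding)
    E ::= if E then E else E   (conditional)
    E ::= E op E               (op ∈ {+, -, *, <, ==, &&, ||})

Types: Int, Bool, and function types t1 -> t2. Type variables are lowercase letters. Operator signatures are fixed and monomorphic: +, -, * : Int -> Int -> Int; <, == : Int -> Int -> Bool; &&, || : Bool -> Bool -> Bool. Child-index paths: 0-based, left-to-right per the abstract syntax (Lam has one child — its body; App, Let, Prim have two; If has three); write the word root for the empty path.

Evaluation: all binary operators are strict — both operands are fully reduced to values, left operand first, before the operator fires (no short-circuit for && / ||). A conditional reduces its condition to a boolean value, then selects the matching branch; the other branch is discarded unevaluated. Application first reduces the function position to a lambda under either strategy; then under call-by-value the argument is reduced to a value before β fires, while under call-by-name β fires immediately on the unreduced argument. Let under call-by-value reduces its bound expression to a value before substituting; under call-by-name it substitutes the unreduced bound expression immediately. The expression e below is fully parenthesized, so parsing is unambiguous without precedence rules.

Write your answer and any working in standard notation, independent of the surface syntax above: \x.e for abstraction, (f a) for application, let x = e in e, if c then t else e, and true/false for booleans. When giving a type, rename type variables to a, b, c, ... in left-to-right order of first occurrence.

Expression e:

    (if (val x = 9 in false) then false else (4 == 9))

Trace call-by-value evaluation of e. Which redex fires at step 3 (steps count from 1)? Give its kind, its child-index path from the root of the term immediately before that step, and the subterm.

Trace:
step 0: (if (let x = 9 in false) then false else (4 == 9))
step 1: [let@0] (if false then false else (4 == 9))
step 2: [if@root] (4 == 9)
step 3: [delta@root] false

Answer: delta at root : (4 == 9)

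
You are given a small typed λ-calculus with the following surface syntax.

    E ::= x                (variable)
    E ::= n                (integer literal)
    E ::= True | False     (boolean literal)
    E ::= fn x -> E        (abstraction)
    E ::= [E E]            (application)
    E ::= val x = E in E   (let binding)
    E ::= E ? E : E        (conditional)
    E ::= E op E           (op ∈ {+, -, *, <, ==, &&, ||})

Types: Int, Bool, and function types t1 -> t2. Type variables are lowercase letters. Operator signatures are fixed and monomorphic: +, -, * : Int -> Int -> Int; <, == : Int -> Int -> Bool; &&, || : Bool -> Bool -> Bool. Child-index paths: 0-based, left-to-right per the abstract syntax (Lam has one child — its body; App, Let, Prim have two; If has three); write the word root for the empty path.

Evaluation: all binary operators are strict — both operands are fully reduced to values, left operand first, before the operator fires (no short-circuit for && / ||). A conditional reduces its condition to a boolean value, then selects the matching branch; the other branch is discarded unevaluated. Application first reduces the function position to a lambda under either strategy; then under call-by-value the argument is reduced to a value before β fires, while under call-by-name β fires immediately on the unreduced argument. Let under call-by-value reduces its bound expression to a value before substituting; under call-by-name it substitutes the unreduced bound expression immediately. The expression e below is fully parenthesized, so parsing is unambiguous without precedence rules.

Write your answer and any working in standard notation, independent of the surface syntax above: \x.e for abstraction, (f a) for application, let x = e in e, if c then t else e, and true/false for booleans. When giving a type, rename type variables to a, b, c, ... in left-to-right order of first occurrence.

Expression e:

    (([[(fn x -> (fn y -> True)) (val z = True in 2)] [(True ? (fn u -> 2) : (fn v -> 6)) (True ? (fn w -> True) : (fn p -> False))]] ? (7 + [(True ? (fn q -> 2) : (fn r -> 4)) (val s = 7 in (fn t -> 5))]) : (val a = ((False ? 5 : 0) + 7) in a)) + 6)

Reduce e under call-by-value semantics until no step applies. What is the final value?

Answer: 15

Working:
step 0: ((if (((\x.(\y.true)) (let z = true in 2)) ((if true then (\u.2) else (\v.6)) (if true then (\w.true) else (\p.false)))) then (7 + ((if true then (\q.2) else (\r.4)) (let s = 7 in (\t.5)))) else (let a = ((if false then 5 else 0) + 7) in a)) + 6)
step 1: [let@0.0.0.1] ((if (((\x.(\y.true)) 2) ((if true then (\u.2) else (\v.6)) (if true then (\w.true) else (\p.false)))) then (7 + ((if true then (\q.2) else (\r.4)) (let s = 7 in (\t.5)))) else (let a = ((if false then 5 else 0) + 7) in a)) + 6)
step 2: [beta@0.0.0] ((if ((\y.true) ((if true then (\u.2) else (\v.6)) (if true then (\w.true) else (\p.false)))) then (7 + ((if true then (\q.2) else (\r.4)) (let s = 7 in (\t.5)))) else (let a = ((if false then 5 else 0) + 7) in a)) + 6)
step 3: [if@0.0.1.0] ((if ((\y.true) ((\u.2) (if true then (\w.true) else (\p.false)))) then (7 + ((if true then (\q.2) else (\r.4)) (let s = 7 in (\t.5)))) else (let a = ((if false then 5 else 0) + 7) in a)) + 6)
step 4: [if@0.0.1.1] ((if ((\y.true) ((\u.2) (\w.true))) then (7 + ((if true then (\q.2) else (\r.4)) (let s = 7 in (\t.5)))) else (let a = ((if false then 5 else 0) + 7) in a)) + 6)
step 5: [beta@0.0.1] ((if ((\y.true) 2) then (7 + ((if true then (\q.2) else (\r.4)) (let s = 7 in (\t.5)))) else (let a = ((if false then 5 else 0) + 7) in a)) + 6)
step 6: [beta@0.0] ((if true then (7 + ((if true then (\q.2) else (\r.4)) (let s = 7 in (\t.5)))) else (let a = ((if false then 5 else 0) + 7) in a)) + 6)
step 7: [if@0] ((7 + ((if true then (\q.2) else (\r.4)) (let s = 7 in (\t.5)))) + 6)
step 8: [if@0.1.0] ((7 + ((\q.2) (let s = 7 in (\t.5)))) + 6)
step 9: [let@0.1.1] ((7 + ((\q.2) (\t.5))) + 6)
step 10: [beta@0.1] ((7 + 2) + 6)
step 11: [delta@0] (9 + 6)
step 12: [delta@root] 15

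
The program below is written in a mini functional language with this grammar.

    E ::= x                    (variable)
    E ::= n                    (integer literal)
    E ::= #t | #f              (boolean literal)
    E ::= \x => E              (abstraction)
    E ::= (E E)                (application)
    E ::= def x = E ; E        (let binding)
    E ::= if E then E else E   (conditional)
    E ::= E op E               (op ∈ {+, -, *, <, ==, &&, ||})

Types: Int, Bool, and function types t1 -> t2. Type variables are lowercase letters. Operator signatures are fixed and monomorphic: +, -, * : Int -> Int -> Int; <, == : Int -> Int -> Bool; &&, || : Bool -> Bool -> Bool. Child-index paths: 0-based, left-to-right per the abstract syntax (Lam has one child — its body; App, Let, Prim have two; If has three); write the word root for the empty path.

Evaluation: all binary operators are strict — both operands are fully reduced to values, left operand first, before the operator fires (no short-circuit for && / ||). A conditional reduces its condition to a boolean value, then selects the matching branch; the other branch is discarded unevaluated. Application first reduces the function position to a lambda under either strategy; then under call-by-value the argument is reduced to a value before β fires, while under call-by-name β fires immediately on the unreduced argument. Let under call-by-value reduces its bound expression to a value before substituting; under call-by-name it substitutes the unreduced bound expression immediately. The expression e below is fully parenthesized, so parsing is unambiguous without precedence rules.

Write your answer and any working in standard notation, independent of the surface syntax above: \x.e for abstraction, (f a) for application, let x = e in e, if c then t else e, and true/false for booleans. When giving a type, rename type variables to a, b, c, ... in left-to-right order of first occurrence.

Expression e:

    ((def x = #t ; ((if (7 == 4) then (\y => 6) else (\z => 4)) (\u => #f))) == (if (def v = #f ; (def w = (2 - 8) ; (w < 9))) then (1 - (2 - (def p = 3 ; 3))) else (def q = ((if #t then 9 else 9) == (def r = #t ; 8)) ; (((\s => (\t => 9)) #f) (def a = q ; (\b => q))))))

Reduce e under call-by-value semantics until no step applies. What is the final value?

Answer: false

Working:
step 0: ((let x = true in ((if (7 == 4) then (\y.6) else (\z.4)) (\u.false))) == (if (let v = false in (let w = (2 - 8) in (w < 9))) then (1 - (2 - (let p = 3 in 3))) else (let q = ((if true then 9 else 9) == (let r = true in 8)) in (((\s.(\t.9)) false) (let a = q in (\b.q))))))
step 1: [let@0] (((if (7 == 4) then (\y.6) else (\z.4)) (\u.false)) == (if (let v = false in (let w = (2 - 8) in (w < 9))) then (1 - (2 - (let p = 3 in 3))) else (let q = ((if true then 9 else 9) == (let r = true in 8)) in (((\s.(\t.9)) false) (let a = q in (\b.q))))))
step 2: [delta@0.0.0] (((if false then (\y.6) else (\z.4)) (\u.false)) == (if (let v = false in (let w = (2 - 8) in (w < 9))) then (1 - (2 - (let p = 3 in 3))) else (let q = ((if true then 9 else 9) == (let r = true in 8)) in (((\s.(\t.9)) false) (let a = q in (\b.q))))))
step 3: [if@0.0] (((\z.4) (\u.false)) == (if (let v = false in (let w = (2 - 8) in (w < 9))) then (1 - (2 - (let p = 3 in 3))) else (let q = ((if true then 9 else 9) == (let r = true in 8)) in (((\s.(\t.9)) false) (let a = q in (\b.q))))))
step 4: [beta@0] (4 == (if (let v = false in (let w = (2 - 8) in (w < 9))) then (1 - (2 - (let p = 3 in 3))) else (let q = ((if true then 9 else 9) == (let r = true in 8)) in (((\s.(\t.9)) false) (let a = q in (\b.q))))))
step 5: [let@1.0] (4 == (if (let w = (2 - 8) in (w < 9)) then (1 - (2 - (let p = 3 in 3))) else (let q = ((if true then 9 else 9) == (let r = true in 8)) in (((\s.(\t.9)) false) (let a = q in (\b.q))))))
step 6: [delta@1.0.0] (4 == (if (let w = -6 in (w < 9)) then (1 - (2 - (let p = 3 in 3))) else (let q = ((if true then 9 else 9) == (let r = true in 8)) in (((\s.(\t.9)) false) (let a = q in (\b.q))))))
step 7: [let@1.0] (4 == (if (-6 < 9) then (1 - (2 - (let p = 3 in 3))) else (let q = ((if true then 9 else 9) == (let r = true in 8)) in (((\s.(\t.9)) false) (let a = q in (\b.q))))))
step 8: [delta@1.0] (4 == (if true then (1 - (2 - (let p = 3 in 3))) else (let q = ((if true then 9 else 9) == (let r = true in 8)) in (((\s.(\t.9)) false) (let a = q in (\b.q))))))
step 9: [if@1] (4 == (1 - (2 - (let p = 3 in 3))))
step 10: [let@1.1.1] (4 == (1 - (2 - 3)))
step 11: [delta@1.1] (4 == (1 - -1))
step 12: [delta@1] (4 == 2)
step 13: [delta@root] false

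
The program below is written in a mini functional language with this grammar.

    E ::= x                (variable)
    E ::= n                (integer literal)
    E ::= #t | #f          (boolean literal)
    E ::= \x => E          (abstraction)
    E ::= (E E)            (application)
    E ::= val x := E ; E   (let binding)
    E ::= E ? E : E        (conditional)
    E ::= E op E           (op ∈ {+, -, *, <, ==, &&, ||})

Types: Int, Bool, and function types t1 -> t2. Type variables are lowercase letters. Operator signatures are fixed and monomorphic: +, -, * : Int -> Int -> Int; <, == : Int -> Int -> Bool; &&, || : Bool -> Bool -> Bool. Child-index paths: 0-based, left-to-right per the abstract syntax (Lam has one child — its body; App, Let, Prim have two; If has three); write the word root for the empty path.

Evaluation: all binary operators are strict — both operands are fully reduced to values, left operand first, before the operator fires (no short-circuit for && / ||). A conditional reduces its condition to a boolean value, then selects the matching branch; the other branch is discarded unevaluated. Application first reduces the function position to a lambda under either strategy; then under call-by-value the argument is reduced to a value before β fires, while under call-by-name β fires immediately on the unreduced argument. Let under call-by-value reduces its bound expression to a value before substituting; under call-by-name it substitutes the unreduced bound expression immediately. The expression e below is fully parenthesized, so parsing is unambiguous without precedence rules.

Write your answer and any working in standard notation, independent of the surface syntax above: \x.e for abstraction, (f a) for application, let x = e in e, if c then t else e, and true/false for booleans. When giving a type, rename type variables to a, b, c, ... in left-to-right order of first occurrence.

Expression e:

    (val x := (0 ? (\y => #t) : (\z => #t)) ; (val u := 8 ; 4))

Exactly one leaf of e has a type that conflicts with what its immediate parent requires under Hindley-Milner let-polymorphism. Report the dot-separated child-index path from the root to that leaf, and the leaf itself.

Derivation:
  unify Int ~ Bool
  FAIL: mismatch Int ~ Bool

Answer: 0.0 : 0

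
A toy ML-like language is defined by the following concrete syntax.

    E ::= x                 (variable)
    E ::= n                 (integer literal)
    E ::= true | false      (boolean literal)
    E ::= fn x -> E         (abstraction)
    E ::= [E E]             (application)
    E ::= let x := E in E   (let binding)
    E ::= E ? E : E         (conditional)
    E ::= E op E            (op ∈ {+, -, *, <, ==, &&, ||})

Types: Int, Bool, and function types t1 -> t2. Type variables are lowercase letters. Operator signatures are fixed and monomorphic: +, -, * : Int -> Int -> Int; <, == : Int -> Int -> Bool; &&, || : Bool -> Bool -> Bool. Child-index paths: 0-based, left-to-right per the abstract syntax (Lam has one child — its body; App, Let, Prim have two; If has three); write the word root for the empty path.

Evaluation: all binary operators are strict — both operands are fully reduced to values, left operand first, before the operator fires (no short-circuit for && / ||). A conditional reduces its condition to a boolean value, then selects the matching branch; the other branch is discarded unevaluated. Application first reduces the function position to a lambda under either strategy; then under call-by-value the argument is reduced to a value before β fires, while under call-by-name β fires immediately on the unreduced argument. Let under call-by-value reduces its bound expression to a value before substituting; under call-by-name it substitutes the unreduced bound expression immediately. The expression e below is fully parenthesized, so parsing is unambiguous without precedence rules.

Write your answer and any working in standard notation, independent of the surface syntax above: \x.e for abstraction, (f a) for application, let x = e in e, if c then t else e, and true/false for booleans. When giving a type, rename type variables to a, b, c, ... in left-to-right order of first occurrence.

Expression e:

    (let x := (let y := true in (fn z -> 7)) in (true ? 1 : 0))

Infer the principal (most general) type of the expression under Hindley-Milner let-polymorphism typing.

Working:
let y : Bool
\z._ : a -> Int
let x : forall. a -> Int
  unify Bool ~ Bool
  unify Int ~ Int

Answer: Int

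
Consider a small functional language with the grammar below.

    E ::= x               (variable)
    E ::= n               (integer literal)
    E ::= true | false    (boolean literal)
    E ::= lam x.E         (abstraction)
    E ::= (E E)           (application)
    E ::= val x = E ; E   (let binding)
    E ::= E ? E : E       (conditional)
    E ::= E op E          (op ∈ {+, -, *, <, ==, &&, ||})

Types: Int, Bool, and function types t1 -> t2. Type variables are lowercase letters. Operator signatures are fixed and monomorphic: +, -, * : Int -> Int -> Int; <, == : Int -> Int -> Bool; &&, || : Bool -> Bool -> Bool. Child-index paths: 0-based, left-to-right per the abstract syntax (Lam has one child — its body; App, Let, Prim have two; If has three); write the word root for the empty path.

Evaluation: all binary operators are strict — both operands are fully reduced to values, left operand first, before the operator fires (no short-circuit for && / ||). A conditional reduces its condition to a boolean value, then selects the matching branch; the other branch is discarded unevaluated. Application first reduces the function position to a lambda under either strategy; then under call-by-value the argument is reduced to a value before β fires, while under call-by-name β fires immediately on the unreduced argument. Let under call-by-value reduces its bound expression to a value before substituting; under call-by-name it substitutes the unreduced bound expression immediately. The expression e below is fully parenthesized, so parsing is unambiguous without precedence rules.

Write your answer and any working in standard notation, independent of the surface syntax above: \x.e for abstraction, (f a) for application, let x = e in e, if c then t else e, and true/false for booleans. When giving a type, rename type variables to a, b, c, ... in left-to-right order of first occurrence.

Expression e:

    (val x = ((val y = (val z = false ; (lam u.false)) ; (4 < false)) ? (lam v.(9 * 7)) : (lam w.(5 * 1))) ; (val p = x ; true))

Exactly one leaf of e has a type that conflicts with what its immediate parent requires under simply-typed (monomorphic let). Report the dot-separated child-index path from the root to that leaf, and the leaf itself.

Answer: 0.0.1.1 : false

Derivation:
let z : Bool
\u._ : a -> Bool
let y : a -> Bool
  unify Int ~ Int
  unify Bool ~ Int
  FAIL: mismatch Bool ~ Int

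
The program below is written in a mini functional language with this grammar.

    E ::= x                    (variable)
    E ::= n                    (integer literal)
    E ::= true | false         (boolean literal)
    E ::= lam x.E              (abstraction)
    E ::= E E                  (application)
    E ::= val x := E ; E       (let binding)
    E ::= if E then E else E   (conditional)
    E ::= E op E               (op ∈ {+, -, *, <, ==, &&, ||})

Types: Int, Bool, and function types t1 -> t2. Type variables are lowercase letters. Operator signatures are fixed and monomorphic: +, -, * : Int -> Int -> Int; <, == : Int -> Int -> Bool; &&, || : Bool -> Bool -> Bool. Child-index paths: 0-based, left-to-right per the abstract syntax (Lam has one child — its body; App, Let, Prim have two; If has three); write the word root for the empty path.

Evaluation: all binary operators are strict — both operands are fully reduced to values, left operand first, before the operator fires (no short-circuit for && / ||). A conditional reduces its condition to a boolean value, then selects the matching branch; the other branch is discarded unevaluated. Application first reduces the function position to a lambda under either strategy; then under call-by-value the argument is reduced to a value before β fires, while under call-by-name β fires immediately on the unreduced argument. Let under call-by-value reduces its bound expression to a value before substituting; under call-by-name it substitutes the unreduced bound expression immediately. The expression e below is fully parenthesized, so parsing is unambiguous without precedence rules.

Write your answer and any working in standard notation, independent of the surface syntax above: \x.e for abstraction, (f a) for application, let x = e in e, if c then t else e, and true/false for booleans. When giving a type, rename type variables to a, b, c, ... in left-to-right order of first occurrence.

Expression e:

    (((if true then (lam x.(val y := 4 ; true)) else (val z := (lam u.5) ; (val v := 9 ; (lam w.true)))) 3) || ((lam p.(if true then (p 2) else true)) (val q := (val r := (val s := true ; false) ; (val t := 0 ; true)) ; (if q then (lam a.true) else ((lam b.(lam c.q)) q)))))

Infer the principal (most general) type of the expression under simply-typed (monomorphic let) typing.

Answer: Bool

Derivation:
  unify Bool ~ Bool
let y : Int
\x._ : a -> Bool
\u._ : b -> Int
let z : b -> Int
let v : Int
\w._ : c -> Bool
  unify a -> Bool ~ c -> Bool
  unify a ~ c
  unify Bool ~ Bool
  unify c -> Bool ~ Int -> d
  unify c ~ Int
  unify Bool ~ d
_ _ : Bool
  unify Bool ~ Bool
  unify Bool ~ Bool
p : e
  unify e ~ Int -> f
_ _ : f
  unify f ~ Bool
\p._ : (Int -> Bool) -> Bool
let s : Bool
let r : Bool
let t : Int
let q : Bool
q : Bool
  unify Bool ~ Bool
\a._ : g -> Bool
q : Bool
\c._ : i -> Bool
\b._ : h -> i -> Bool
q : Bool
  unify h -> i -> Bool ~ Bool -> j
  unify h ~ Bool
  unify i -> Bool ~ j
_ _ : i -> Bool
  unify g -> Bool ~ i -> Bool
  unify g ~ i
  unify Bool ~ Bool
  unify (Int -> Bool) -> Bool ~ (i -> Bool) -> k
  unify Int -> Bool ~ i -> Bool
  unify Int ~ i
  unify Bool ~ Bool
  unify Bool ~ k
_ _ : Bool
  unify Bool ~ Bool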